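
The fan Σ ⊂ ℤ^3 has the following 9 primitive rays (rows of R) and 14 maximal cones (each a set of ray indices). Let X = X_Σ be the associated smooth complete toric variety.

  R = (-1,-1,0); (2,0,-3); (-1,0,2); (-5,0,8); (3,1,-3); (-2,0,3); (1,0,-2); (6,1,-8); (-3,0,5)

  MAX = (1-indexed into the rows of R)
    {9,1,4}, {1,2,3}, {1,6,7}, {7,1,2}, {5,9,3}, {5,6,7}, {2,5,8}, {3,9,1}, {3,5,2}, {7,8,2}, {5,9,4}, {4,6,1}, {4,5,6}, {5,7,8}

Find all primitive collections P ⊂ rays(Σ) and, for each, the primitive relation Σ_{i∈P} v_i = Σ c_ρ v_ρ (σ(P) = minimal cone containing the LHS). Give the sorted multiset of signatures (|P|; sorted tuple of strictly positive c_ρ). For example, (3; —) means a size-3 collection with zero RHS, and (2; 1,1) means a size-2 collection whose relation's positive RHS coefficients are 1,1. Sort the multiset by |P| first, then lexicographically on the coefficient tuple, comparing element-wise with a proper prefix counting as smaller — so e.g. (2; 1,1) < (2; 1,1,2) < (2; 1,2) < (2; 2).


The 16 primitive collections of Σ (r=9, n=3):

  {2,6}:  v_{2} + v_{6} = 0 — sig = (2; —)
  {3,7}:  v_{3} + v_{7} = 0 — sig = (2; —)
  {1,5}:  v_{1} + v_{5} = v_{2} — sig = (2; 1)
  {2,4}:  v_{2} + v_{4} = v_{9} — sig = (2; 1)
  {2,9}:  v_{2} + v_{9} = v_{3} — sig = (2; 1)
  {3,6}:  v_{3} + v_{6} = v_{9} — sig = (2; 1)
  {6,9}:  v_{6} + v_{9} = v_{4} — sig = (2; 1)
  {7,9}:  v_{7} + v_{9} = v_{6} — sig = (2; 1)
  {8,9}:  v_{8} + v_{9} = v_{5} — sig = (2; 1)
  {3,8}:  v_{3} + v_{8} = v_{2} + v_{5} — sig = (2; 1,1)
  {4,8}:  v_{4} + v_{8} = v_{5} + v_{6} — sig = (2; 1,1)
  {6,8}:  v_{6} + v_{8} = v_{5} + v_{7} — sig = (2; 1,1)
  {1,8}:  v_{1} + v_{8} = 2·v_{2} + v_{7} — sig = (2; 1,2)
  {3,4}:  v_{3} + v_{4} = 2·v_{9} — sig = (2; 2)
  {4,7}:  v_{4} + v_{7} = 2·v_{6} — sig = (2; 2)
  {2,5,7}:  v_{2} + v_{5} + v_{7} = v_{8} — sig = (3; 1)

so the primitive-relation signature multiset is
    |P|=2: 15 collections, coeffs (), (), (1), (1), (1), (1), (1), (1), (1), (1,1), (1,1), (1,1), (1,2), (2), (2)
    |P|=3: 1 collection, coeffs (1)


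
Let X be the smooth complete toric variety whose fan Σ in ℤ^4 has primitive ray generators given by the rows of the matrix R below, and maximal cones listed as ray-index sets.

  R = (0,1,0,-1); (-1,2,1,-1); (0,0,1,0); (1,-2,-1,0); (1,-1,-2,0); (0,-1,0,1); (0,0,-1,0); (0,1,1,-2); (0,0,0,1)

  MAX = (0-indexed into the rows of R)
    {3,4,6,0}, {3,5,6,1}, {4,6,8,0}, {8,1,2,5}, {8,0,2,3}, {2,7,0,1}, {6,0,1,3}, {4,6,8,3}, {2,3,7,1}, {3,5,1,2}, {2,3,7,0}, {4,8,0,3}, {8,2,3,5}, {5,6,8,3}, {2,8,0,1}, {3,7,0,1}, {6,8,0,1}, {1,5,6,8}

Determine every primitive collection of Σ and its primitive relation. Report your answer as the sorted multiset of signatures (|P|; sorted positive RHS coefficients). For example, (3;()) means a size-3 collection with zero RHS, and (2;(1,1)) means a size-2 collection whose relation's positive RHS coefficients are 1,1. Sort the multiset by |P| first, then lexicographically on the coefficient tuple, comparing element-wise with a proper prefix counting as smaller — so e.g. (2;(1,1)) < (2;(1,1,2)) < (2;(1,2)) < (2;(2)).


Primitive collections (12):

  {0,5}:  v_{0} + v_{5} = 0  →  sig = (2;())
  {2,6}:  v_{2} + v_{6} = 0  →  sig = (2;())
  {1,4}:  v_{1} + v_{4} = v_{0} + v_{6}  →  sig = (2;(1,1))
  {7,8}:  v_{7} + v_{8} = v_{0} + v_{2}  →  sig = (2;(1,1))
  {2,4}:  v_{2} + v_{4} = v_{0} + v_{3} + v_{8}  →  sig = (2;(1,1,1))
  {4,5}:  v_{4} + v_{5} = v_{3} + v_{6} + v_{8}  →  sig = (2;(1,1,1))
  {5,7}:  v_{5} + v_{7} = v_{1} + v_{2} + v_{3}  →  sig = (2;(1,1,1))
  {6,7}:  v_{6} + v_{7} = v_{0} + v_{1} + v_{3}  →  sig = (2;(1,1,1))
  {4,7}:  v_{4} + v_{7} = 2·v_{0} + v_{3}  →  sig = (2;(1,2))
  {1,3,8}:  v_{1} + v_{3} + v_{8} = 0  →  sig = (3;())
  {0,1,2,3}:  v_{0} + v_{1} + v_{2} + v_{3} = v_{7}  →  sig = (4;(1))
  {0,3,6,8}:  v_{0} + v_{3} + v_{6} + v_{8} = v_{4}  →  sig = (4;(1))

so the primitive-relation signature multiset is
{ (2;()) ×2,  (2;(1,1)) ×2,  (2;(1,1,1)) ×4,  (2;(1,2)),  (3;()),  (4;(1)) ×2 }


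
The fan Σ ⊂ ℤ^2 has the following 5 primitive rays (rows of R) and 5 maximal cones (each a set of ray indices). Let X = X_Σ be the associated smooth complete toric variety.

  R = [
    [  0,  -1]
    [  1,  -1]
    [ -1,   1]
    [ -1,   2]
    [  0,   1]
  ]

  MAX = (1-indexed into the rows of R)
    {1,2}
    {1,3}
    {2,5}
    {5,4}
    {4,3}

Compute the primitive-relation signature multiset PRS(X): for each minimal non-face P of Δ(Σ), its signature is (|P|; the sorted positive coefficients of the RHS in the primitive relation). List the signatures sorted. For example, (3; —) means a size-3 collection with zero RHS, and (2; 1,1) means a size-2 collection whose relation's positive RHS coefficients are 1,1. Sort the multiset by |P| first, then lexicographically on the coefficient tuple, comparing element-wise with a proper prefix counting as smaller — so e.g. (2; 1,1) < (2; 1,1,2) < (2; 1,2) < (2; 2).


5 minimal non-faces of Δ(Σ) (on 5 rays):

  P = {1,5}:  v_{1} + v_{5} = 0  →  sig = (2; —)
  P = {2,3}:  v_{2} + v_{3} = 0  →  sig = (2; —)
  P = {1,4}:  v_{1} + v_{4} = v_{3}  →  sig = (2; 1)
  P = {2,4}:  v_{2} + v_{4} = v_{5}  →  sig = (2; 1)
  P = {3,5}:  v_{3} + v_{5} = v_{4}  →  sig = (2; 1)

Signatures (|P|; sorted positive RHS coefficients), sorted:
{ (2; —) ×2,  (2; 1) ×3 }


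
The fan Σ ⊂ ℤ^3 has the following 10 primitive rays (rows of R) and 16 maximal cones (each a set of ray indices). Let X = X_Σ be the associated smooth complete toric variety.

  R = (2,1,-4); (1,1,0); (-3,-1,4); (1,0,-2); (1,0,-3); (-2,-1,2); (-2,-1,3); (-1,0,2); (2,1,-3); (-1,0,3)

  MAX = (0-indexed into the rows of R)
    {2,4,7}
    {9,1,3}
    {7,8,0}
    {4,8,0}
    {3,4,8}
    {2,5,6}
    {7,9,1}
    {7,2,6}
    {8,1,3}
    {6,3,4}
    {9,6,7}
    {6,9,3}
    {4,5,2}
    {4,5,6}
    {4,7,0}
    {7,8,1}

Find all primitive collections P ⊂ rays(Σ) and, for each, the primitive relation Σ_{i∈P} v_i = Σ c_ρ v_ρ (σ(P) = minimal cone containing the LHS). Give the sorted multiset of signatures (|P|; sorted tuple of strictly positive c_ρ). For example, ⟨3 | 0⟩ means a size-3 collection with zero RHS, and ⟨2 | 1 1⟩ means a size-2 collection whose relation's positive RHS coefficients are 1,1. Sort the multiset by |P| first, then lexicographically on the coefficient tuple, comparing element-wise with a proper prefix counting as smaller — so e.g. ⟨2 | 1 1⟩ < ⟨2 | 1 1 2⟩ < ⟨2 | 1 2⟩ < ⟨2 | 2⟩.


Primitive collections (24):

  P = {3,7}:  v_{3} + v_{7} = 0 ; sig = ⟨2 | 0⟩
  P = {4,9}:  v_{4} + v_{9} = 0 ; sig = ⟨2 | 0⟩
  P = {6,8}:  v_{6} + v_{8} = 0 ; sig = ⟨2 | 0⟩
  P = {1,4}:  v_{1} + v_{4} = v_{8} ; sig = ⟨2 | 1⟩
  P = {1,5}:  v_{1} + v_{5} = v_{7} ; sig = ⟨2 | 1⟩
  P = {1,6}:  v_{1} + v_{6} = v_{9} ; sig = ⟨2 | 1⟩
  P = {2,3}:  v_{2} + v_{3} = v_{5} ; sig = ⟨2 | 1⟩
  P = {5,7}:  v_{5} + v_{7} = v_{2} ; sig = ⟨2 | 1⟩
  P = {8,9}:  v_{8} + v_{9} = v_{1} ; sig = ⟨2 | 1⟩
  P = {0,3}:  v_{0} + v_{3} = v_{4} + v_{8} ; sig = ⟨2 | 1 1⟩
  P = {0,6}:  v_{0} + v_{6} = v_{4} + v_{7} ; sig = ⟨2 | 1 1⟩
  P = {0,9}:  v_{0} + v_{9} = v_{7} + v_{8} ; sig = ⟨2 | 1 1⟩
  P = {3,5}:  v_{3} + v_{5} = v_{4} + v_{6} ; sig = ⟨2 | 1 1⟩
  P = {5,8}:  v_{5} + v_{8} = v_{4} + v_{7} ; sig = ⟨2 | 1 1⟩
  P = {5,9}:  v_{5} + v_{9} = v_{6} + v_{7} ; sig = ⟨2 | 1 1⟩
  P = {0,1}:  v_{0} + v_{1} = v_{7} + 2·v_{8} ; sig = ⟨2 | 1 2⟩
  P = {2,8}:  v_{2} + v_{8} = v_{4} + 2·v_{7} ; sig = ⟨2 | 1 2⟩
  P = {2,9}:  v_{2} + v_{9} = v_{6} + 2·v_{7} ; sig = ⟨2 | 1 2⟩
  P = {1,2}:  v_{1} + v_{2} = 2·v_{7} ; sig = ⟨2 | 2⟩
  P = {0,5}:  v_{0} + v_{5} = 2·v_{4} + 2·v_{7} ; sig = ⟨2 | 2 2⟩
  P = {0,2}:  v_{0} + v_{2} = 2·v_{4} + 3·v_{7} ; sig = ⟨2 | 2 3⟩
  P = {4,6,7}:  v_{4} + v_{6} + v_{7} = v_{5} ; sig = ⟨3 | 1⟩
  P = {4,7,8}:  v_{4} + v_{7} + v_{8} = v_{0} ; sig = ⟨3 | 1⟩
  P = {2,4,6}:  v_{2} + v_{4} + v_{6} = 2·v_{5} ; sig = ⟨3 | 2⟩

so the primitive-relation signature multiset is
[⟨2 | 0⟩, ⟨2 | 0⟩, ⟨2 | 0⟩, ⟨2 | 1⟩, ⟨2 | 1⟩, ⟨2 | 1⟩, ⟨2 | 1⟩, ⟨2 | 1⟩, ⟨2 | 1⟩, ⟨2 | 1 1⟩, ⟨2 | 1 1⟩, ⟨2 | 1 1⟩, ⟨2 | 1 1⟩, ⟨2 | 1 1⟩, ⟨2 | 1 1⟩, ⟨2 | 1 2⟩, ⟨2 | 1 2⟩, ⟨2 | 1 2⟩, ⟨2 | 2⟩, ⟨2 | 2 2⟩, ⟨2 | 2 3⟩, ⟨3 | 1⟩, ⟨3 | 1⟩, ⟨3 | 2⟩]


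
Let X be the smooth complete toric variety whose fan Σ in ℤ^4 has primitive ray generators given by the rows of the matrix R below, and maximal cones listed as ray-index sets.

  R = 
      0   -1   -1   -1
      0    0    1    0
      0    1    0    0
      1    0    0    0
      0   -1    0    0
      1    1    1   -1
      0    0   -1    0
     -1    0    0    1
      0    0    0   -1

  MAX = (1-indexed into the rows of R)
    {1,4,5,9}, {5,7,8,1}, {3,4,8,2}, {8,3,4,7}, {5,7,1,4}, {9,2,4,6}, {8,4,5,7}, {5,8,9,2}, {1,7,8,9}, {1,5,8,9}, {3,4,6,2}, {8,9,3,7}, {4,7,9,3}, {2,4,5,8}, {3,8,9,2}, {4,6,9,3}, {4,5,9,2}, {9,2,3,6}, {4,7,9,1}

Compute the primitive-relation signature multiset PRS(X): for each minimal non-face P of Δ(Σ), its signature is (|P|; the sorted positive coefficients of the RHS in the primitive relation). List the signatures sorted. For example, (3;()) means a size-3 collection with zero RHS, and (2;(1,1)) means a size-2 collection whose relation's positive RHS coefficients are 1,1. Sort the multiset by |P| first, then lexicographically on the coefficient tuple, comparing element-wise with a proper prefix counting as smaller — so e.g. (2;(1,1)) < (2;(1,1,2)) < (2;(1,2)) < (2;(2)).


12 minimal non-faces of Δ(Σ) (on 9 rays):

  P = {2,7}:  v_{2} + v_{7} = 0 ; sig = (2;())
  P = {3,5}:  v_{3} + v_{5} = 0 ; sig = (2;())
  P = {1,2}:  v_{1} + v_{2} = v_{5} + v_{9} ; sig = (2;(1,1))
  P = {1,3}:  v_{1} + v_{3} = v_{7} + v_{9} ; sig = (2;(1,1))
  P = {6,8}:  v_{6} + v_{8} = v_{2} + v_{3} ; sig = (2;(1,1))
  P = {5,6}:  v_{5} + v_{6} = v_{2} + v_{4} + v_{9} ; sig = (2;(1,1,1))
  P = {6,7}:  v_{6} + v_{7} = v_{3} + v_{4} + v_{9} ; sig = (2;(1,1,1))
  P = {1,6}:  v_{1} + v_{6} = v_{4} + 2·v_{9} ; sig = (2;(1,2))
  P = {4,8,9}:  v_{4} + v_{8} + v_{9} = 0 ; sig = (3;())
  P = {5,7,9}:  v_{5} + v_{7} + v_{9} = v_{1} ; sig = (3;(1))
  P = {1,4,8}:  v_{1} + v_{4} + v_{8} = v_{5} + v_{7} ; sig = (3;(1,1))
  P = {2,3,4,9}:  v_{2} + v_{3} + v_{4} + v_{9} = v_{6} ; sig = (4;(1))

Signatures (|P|; sorted positive RHS coefficients), sorted:
    (2;())
    (2;())
    (2;(1,1))
    (2;(1,1))
    (2;(1,1))
    (2;(1,1,1))
    (2;(1,1,1))
    (2;(1,2))
    (3;())
    (3;(1))
    (3;(1,1))
    (4;(1))


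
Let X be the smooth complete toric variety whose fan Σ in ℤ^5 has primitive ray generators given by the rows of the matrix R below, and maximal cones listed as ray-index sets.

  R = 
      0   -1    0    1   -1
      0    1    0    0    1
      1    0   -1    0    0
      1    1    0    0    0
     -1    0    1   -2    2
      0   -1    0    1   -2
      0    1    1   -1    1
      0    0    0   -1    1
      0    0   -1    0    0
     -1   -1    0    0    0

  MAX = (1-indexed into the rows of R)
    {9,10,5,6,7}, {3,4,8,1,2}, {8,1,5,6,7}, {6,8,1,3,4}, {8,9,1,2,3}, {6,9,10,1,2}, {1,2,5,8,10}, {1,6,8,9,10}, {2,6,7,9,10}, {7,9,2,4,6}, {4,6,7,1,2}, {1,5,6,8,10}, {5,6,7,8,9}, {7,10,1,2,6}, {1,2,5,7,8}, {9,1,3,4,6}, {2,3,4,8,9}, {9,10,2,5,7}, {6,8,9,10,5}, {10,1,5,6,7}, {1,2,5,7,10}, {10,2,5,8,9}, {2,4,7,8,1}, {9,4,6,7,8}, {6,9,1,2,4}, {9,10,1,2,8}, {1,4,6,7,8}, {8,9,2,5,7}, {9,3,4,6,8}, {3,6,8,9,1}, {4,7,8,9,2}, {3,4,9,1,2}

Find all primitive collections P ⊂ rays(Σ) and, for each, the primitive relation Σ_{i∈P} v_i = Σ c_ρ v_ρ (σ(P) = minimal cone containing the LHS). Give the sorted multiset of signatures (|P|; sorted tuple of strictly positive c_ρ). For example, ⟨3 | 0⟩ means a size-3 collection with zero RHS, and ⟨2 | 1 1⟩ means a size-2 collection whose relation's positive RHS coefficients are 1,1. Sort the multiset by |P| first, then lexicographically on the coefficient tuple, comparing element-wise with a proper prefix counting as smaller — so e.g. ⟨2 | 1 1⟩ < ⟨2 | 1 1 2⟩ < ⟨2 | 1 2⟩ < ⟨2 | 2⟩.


The 12 primitive collections of Σ (r=10, n=5):

  P = {4,10}:  v_{4} + v_{10} = 0  so sig = ⟨2 | 0⟩
  P = {3,7}:  v_{3} + v_{7} = v_{4} + v_{8}  so sig = ⟨2 | 1 1⟩
  P = {4,5}:  v_{4} + v_{5} = v_{7} + v_{8}  so sig = ⟨2 | 1 1⟩
  P = {3,10}:  v_{3} + v_{10} = v_{1} + v_{8} + v_{9}  so sig = ⟨2 | 1 1 1⟩
  P = {3,5}:  v_{3} + v_{5} = 2·v_{8}  so sig = ⟨2 | 2⟩
  P = {1,7,9}:  v_{1} + v_{7} + v_{9} = 0  so sig = ⟨3 | 0⟩
  P = {2,6,8}:  v_{2} + v_{6} + v_{8} = 0  so sig = ⟨3 | 0⟩
  P = {7,8,10}:  v_{7} + v_{8} + v_{10} = v_{5}  so sig = ⟨3 | 1⟩
  P = {1,5,9}:  v_{1} + v_{5} + v_{9} = v_{8} + v_{10}  so sig = ⟨3 | 1 1⟩
  P = {2,5,6}:  v_{2} + v_{5} + v_{6} = v_{7} + v_{10}  so sig = ⟨3 | 1 1⟩
  P = {2,3,6}:  v_{2} + v_{3} + v_{6} = v_{1} + v_{4} + v_{9}  so sig = ⟨3 | 1 1 1⟩
  P = {1,4,8,9}:  v_{1} + v_{4} + v_{8} + v_{9} = v_{3}  so sig = ⟨4 | 1⟩

Signatures (|P|; sorted positive RHS coefficients), sorted:
    |P|=2: 5 collections, coeffs (), (1,1), (1,1), (1,1,1), (2)
    |P|=3: 6 collections, coeffs (), (), (1), (1,1), (1,1), (1,1,1)
    |P|=4: 1 collection, coeffs (1)


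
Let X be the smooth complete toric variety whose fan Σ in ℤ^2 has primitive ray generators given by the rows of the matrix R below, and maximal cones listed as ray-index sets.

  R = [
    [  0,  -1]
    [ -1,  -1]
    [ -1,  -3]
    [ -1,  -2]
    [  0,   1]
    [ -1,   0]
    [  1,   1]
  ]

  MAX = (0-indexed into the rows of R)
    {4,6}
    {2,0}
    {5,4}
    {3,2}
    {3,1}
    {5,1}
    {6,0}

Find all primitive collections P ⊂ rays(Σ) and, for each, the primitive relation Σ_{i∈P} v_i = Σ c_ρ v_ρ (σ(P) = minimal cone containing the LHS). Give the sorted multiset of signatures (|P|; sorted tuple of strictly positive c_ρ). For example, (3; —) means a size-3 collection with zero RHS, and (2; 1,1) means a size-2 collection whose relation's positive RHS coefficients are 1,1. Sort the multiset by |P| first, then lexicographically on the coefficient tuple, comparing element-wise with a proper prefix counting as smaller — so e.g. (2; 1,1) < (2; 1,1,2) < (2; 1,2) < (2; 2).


Σ has 14 primitive collections:

  P={0,4}:  v_{0} + v_{4} = 0 ; sig = (2; —)
  P={1,6}:  v_{1} + v_{6} = 0 ; sig = (2; —)
  P={0,1}:  v_{0} + v_{1} = v_{3} ; sig = (2; 1)
  P={0,3}:  v_{0} + v_{3} = v_{2} ; sig = (2; 1)
  P={0,5}:  v_{0} + v_{5} = v_{1} ; sig = (2; 1)
  P={1,4}:  v_{1} + v_{4} = v_{5} ; sig = (2; 1)
  P={2,4}:  v_{2} + v_{4} = v_{3} ; sig = (2; 1)
  P={3,4}:  v_{3} + v_{4} = v_{1} ; sig = (2; 1)
  P={3,6}:  v_{3} + v_{6} = v_{0} ; sig = (2; 1)
  P={5,6}:  v_{5} + v_{6} = v_{4} ; sig = (2; 1)
  P={2,5}:  v_{2} + v_{5} = v_{1} + v_{3} ; sig = (2; 1,1)
  P={1,2}:  v_{1} + v_{2} = 2·v_{3} ; sig = (2; 2)
  P={2,6}:  v_{2} + v_{6} = 2·v_{0} ; sig = (2; 2)
  P={3,5}:  v_{3} + v_{5} = 2·v_{1} ; sig = (2; 2)

Hence PRS(X_Σ) =
{ (2; —) ×2,  (2; 1) ×8,  (2; 1,1),  (2; 2) ×3 }


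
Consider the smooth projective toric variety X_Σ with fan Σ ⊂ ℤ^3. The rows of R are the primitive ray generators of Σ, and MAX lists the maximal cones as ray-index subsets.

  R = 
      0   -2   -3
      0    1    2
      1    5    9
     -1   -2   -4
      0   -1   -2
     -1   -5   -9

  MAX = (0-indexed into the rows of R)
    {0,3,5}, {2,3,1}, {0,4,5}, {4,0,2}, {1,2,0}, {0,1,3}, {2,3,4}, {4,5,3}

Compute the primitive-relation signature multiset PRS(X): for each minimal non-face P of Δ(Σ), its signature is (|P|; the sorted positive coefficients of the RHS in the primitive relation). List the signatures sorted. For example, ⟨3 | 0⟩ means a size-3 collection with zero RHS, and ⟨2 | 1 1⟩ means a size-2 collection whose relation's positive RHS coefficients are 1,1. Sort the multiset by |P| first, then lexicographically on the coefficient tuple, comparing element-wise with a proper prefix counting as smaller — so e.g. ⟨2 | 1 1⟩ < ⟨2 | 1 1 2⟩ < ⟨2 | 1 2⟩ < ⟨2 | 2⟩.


Minimal non-faces — 5 found among 6 rays, 8 max cones:

  P = {1,4}:  v_{1} + v_{4} = 0  →  sig = ⟨2 | 0⟩
  P = {2,5}:  v_{2} + v_{5} = 0  →  sig = ⟨2 | 0⟩
  P = {1,5}:  v_{1} + v_{5} = v_{0} + v_{3}  →  sig = ⟨2 | 1 1⟩
  P = {0,2,3}:  v_{0} + v_{2} + v_{3} = v_{1}  →  sig = ⟨3 | 1⟩
  P = {0,3,4}:  v_{0} + v_{3} + v_{4} = v_{5}  →  sig = ⟨3 | 1⟩

so the primitive-relation signature multiset is
{ ⟨2 | 0⟩ ×2,  ⟨2 | 1 1⟩,  ⟨3 | 1⟩ ×2 }


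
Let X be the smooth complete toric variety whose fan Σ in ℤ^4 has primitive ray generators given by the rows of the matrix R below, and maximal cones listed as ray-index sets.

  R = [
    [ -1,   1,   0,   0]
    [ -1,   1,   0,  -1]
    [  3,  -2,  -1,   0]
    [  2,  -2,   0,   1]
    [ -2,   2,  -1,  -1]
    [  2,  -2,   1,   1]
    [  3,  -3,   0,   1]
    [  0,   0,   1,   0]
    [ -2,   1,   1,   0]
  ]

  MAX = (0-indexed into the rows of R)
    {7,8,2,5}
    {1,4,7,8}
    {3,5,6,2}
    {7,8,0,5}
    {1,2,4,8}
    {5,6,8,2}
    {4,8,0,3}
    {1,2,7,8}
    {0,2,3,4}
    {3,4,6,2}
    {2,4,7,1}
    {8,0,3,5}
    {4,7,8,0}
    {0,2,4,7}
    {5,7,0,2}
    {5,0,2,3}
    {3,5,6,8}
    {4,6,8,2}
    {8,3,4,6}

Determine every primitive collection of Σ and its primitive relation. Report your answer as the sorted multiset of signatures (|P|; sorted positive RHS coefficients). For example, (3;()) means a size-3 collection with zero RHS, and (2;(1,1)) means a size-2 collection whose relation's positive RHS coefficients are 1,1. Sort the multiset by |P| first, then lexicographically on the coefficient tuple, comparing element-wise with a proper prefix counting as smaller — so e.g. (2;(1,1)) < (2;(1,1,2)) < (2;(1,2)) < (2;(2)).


Minimal non-faces — 11 found among 9 rays, 19 max cones:

  P = {4,5}:  v_{4} + v_{5} = 0  ⇒ sig = (2;())
  P = {0,6}:  v_{0} + v_{6} = v_{3}  ⇒ sig = (2;(1))
  P = {3,7}:  v_{3} + v_{7} = v_{5}  ⇒ sig = (2;(1))
  P = {0,1}:  v_{0} + v_{1} = v_{4} + v_{7}  ⇒ sig = (2;(1,1))
  P = {1,3}:  v_{1} + v_{3} = v_{2} + v_{8}  ⇒ sig = (2;(1,1))
  P = {1,5}:  v_{1} + v_{5} = v_{2} + v_{7} + v_{8}  ⇒ sig = (2;(1,1,1))
  P = {6,7}:  v_{6} + v_{7} = v_{2} + v_{5} + v_{8}  ⇒ sig = (2;(1,1,1))
  P = {1,6}:  v_{1} + v_{6} = 2·v_{2} + 2·v_{8}  ⇒ sig = (2;(2,2))
  P = {0,2,8}:  v_{0} + v_{2} + v_{8} = 0  ⇒ sig = (3;())
  P = {2,3,8}:  v_{2} + v_{3} + v_{8} = v_{6}  ⇒ sig = (3;(1))
  P = {2,4,7,8}:  v_{2} + v_{4} + v_{7} + v_{8} = v_{1}  ⇒ sig = (4;(1))

so the primitive-relation signature multiset is
[(2;()), (2;(1)), (2;(1)), (2;(1,1)), (2;(1,1)), (2;(1,1,1)), (2;(1,1,1)), (2;(2,2)), (3;()), (3;(1)), (4;(1))]


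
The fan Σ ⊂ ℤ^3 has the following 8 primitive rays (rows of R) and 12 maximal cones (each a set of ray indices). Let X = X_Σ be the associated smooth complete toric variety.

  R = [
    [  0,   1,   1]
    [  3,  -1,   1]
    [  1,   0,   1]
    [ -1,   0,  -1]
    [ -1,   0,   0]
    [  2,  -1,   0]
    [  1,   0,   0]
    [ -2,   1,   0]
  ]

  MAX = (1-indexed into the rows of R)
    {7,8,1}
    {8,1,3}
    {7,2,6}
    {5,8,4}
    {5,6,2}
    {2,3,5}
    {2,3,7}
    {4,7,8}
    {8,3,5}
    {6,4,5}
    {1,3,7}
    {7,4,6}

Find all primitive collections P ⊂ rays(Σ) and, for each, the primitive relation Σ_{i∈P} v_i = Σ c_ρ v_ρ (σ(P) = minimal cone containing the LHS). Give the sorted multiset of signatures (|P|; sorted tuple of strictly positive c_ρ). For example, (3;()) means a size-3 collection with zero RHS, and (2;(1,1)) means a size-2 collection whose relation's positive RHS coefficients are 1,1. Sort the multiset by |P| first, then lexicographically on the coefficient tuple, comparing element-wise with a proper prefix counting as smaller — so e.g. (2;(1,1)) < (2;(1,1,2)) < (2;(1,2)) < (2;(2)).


The 11 primitive collections of Σ (r=8, n=3):

  P={3,4}:  v_{3} + v_{4} = 0  →  sig = (2;())
  P={5,7}:  v_{5} + v_{7} = 0  →  sig = (2;())
  P={6,8}:  v_{6} + v_{8} = 0  →  sig = (2;())
  P={2,4}:  v_{2} + v_{4} = v_{6}  →  sig = (2;(1))
  P={2,8}:  v_{2} + v_{8} = v_{3}  →  sig = (2;(1))
  P={3,6}:  v_{3} + v_{6} = v_{2}  →  sig = (2;(1))
  P={1,4}:  v_{1} + v_{4} = v_{7} + v_{8}  →  sig = (2;(1,1))
  P={1,5}:  v_{1} + v_{5} = v_{3} + v_{8}  →  sig = (2;(1,1))
  P={1,6}:  v_{1} + v_{6} = v_{3} + v_{7}  →  sig = (2;(1,1))
  P={1,2}:  v_{1} + v_{2} = 2·v_{3} + v_{7}  →  sig = (2;(1,2))
  P={3,7,8}:  v_{3} + v_{7} + v_{8} = v_{1}  →  sig = (3;(1))

Signatures (|P|; sorted positive RHS coefficients), sorted:
    (2;())
    (2;())
    (2;())
    (2;(1))
    (2;(1))
    (2;(1))
    (2;(1,1))
    (2;(1,1))
    (2;(1,1))
    (2;(1,2))
    (3;(1))


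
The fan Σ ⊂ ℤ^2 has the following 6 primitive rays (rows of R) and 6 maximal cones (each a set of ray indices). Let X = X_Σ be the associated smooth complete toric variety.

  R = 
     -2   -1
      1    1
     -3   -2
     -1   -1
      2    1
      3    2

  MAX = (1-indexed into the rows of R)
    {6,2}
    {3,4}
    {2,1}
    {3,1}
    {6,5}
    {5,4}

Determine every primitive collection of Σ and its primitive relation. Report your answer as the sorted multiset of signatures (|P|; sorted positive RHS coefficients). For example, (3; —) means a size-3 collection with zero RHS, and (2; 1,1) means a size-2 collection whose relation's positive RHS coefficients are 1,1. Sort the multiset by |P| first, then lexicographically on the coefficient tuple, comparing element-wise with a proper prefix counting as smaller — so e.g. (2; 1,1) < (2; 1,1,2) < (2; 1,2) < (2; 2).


Σ has 9 primitive collections:

  P = {1,5}:  v_{1} + v_{5} = 0  so sig = (2; —)
  P = {2,4}:  v_{2} + v_{4} = 0  so sig = (2; —)
  P = {3,6}:  v_{3} + v_{6} = 0  so sig = (2; —)
  P = {1,4}:  v_{1} + v_{4} = v_{3}  so sig = (2; 1)
  P = {1,6}:  v_{1} + v_{6} = v_{2}  so sig = (2; 1)
  P = {2,3}:  v_{2} + v_{3} = v_{1}  so sig = (2; 1)
  P = {2,5}:  v_{2} + v_{5} = v_{6}  so sig = (2; 1)
  P = {3,5}:  v_{3} + v_{5} = v_{4}  so sig = (2; 1)
  P = {4,6}:  v_{4} + v_{6} = v_{5}  so sig = (2; 1)

Sorted signature multiset PRS(X):
{ (2; —) ×3,  (2; 1) ×6 }


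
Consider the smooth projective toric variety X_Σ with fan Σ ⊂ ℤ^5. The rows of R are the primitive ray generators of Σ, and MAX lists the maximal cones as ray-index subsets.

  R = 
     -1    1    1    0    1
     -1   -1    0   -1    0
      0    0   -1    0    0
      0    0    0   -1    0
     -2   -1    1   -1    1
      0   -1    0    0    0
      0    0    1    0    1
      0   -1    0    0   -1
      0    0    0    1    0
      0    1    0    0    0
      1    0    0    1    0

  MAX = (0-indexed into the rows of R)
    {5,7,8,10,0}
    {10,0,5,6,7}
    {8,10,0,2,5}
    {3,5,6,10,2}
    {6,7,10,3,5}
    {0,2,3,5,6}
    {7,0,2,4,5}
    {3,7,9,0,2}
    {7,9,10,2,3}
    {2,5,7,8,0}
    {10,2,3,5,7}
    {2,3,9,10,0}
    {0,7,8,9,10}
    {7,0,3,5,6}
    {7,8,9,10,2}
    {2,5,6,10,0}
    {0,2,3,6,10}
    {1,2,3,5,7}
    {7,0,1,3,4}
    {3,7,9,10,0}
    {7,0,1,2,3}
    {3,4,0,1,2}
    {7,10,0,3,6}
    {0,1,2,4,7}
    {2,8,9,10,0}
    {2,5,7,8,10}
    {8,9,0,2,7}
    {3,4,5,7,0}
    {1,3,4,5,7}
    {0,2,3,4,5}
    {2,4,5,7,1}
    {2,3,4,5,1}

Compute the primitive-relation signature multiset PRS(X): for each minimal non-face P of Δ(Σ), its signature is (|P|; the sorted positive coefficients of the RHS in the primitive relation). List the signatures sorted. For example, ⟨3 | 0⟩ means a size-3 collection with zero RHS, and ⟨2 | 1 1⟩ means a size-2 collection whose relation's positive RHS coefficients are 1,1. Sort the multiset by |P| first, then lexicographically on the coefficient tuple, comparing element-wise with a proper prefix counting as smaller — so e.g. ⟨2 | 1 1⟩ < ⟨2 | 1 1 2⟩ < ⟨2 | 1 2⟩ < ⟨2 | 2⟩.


|primitive collections| = 18. Relations:

  • {3,8}:  v_{3} + v_{8} = 0  so sig = ⟨2 | 0⟩
  • {5,9}:  v_{5} + v_{9} = 0  so sig = ⟨2 | 0⟩
  • {1,10}:  v_{1} + v_{10} = v_{5}  so sig = ⟨2 | 1⟩
  • {4,9}:  v_{4} + v_{9} = v_{0} + v_{1}  so sig = ⟨2 | 1 1⟩
  • {6,8}:  v_{6} + v_{8} = v_{0} + v_{5} + v_{10}  so sig = ⟨2 | 1 1 1⟩
  • {6,9}:  v_{6} + v_{9} = v_{0} + v_{3} + v_{10}  so sig = ⟨2 | 1 1 1⟩
  • {1,8}:  v_{1} + v_{8} = v_{0} + v_{2} + v_{5} + v_{7}  so sig = ⟨2 | 1 1 1 1⟩
  • {1,9}:  v_{1} + v_{9} = v_{0} + v_{2} + v_{3} + v_{7}  so sig = ⟨2 | 1 1 1 1⟩
  • {1,6}:  v_{1} + v_{6} = v_{0} + v_{3} + 2·v_{5}  so sig = ⟨2 | 1 1 2⟩
  • {4,8}:  v_{4} + v_{8} = 2·v_{0} + v_{2} + 2·v_{5} + v_{7}  so sig = ⟨2 | 1 1 2 2⟩
  • {4,10}:  v_{4} + v_{10} = v_{0} + 2·v_{5}  so sig = ⟨2 | 1 2⟩
  • {4,6}:  v_{4} + v_{6} = 2·v_{0} + v_{3} + 3·v_{5}  so sig = ⟨2 | 1 2 3⟩
  • {0,1,5}:  v_{0} + v_{1} + v_{5} = v_{4}  so sig = ⟨3 | 1⟩
  • {2,6,7}:  v_{2} + v_{6} + v_{7} = v_{5}  so sig = ⟨3 | 1⟩
  • {0,2,7,10}:  v_{0} + v_{2} + v_{7} + v_{10} = v_{8}  so sig = ⟨4 | 1⟩
  • {0,3,5,10}:  v_{0} + v_{3} + v_{5} + v_{10} = v_{6}  so sig = ⟨4 | 1⟩
  • {2,3,4,7}:  v_{2} + v_{3} + v_{4} + v_{7} = 2·v_{1}  so sig = ⟨4 | 2⟩
  • {0,2,3,5,7}:  v_{0} + v_{2} + v_{3} + v_{5} + v_{7} = v_{1}  so sig = ⟨5 | 1⟩

Sorted signature multiset PRS(X):
{ ⟨2 | 0⟩ ×2,  ⟨2 | 1⟩,  ⟨2 | 1 1⟩,  ⟨2 | 1 1 1⟩ ×2,  ⟨2 | 1 1 1 1⟩ ×2,  ⟨2 | 1 1 2⟩,  ⟨2 | 1 1 2 2⟩,  ⟨2 | 1 2⟩,  ⟨2 | 1 2 3⟩,  ⟨3 | 1⟩ ×2,  ⟨4 | 1⟩ ×2,  ⟨4 | 2⟩,  ⟨5 | 1⟩ }


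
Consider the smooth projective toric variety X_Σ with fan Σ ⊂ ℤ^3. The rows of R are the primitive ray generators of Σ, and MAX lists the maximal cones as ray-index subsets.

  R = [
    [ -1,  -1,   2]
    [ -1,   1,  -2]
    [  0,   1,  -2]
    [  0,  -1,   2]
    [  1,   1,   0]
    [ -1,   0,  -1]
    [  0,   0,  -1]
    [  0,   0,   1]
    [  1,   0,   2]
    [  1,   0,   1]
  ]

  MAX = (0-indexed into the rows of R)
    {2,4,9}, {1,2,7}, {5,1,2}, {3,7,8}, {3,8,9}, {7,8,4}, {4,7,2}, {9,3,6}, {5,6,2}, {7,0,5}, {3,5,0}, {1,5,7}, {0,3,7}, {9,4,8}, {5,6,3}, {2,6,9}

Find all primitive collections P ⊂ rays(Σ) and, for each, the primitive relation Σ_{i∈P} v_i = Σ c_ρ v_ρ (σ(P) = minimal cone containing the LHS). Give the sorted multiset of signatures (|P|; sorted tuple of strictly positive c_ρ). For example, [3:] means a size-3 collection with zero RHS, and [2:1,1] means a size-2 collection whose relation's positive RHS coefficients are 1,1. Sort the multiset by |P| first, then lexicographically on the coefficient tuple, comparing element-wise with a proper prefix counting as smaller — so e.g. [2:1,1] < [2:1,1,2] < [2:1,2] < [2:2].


23 collections generate NE(X_Σ); each relation:

  P={2,3}:  v_{2} + v_{3} = 0  ⟹  sig = [2:]
  P={5,9}:  v_{5} + v_{9} = 0  ⟹  sig = [2:]
  P={6,7}:  v_{6} + v_{7} = 0  ⟹  sig = [2:]
  P={2,8}:  v_{2} + v_{8} = v_{4}  ⟹  sig = [2:1]
  P={3,4}:  v_{3} + v_{4} = v_{8}  ⟹  sig = [2:1]
  P={5,8}:  v_{5} + v_{8} = v_{7}  ⟹  sig = [2:1]
  P={6,8}:  v_{6} + v_{8} = v_{9}  ⟹  sig = [2:1]
  P={7,9}:  v_{7} + v_{9} = v_{8}  ⟹  sig = [2:1]
  P={0,2}:  v_{0} + v_{2} = v_{5} + v_{7}  ⟹  sig = [2:1,1]
  P={0,6}:  v_{0} + v_{6} = v_{3} + v_{5}  ⟹  sig = [2:1,1]
  P={0,9}:  v_{0} + v_{9} = v_{3} + v_{7}  ⟹  sig = [2:1,1]
  P={1,3}:  v_{1} + v_{3} = v_{5} + v_{7}  ⟹  sig = [2:1,1]
  P={1,6}:  v_{1} + v_{6} = v_{2} + v_{5}  ⟹  sig = [2:1,1]
  P={1,9}:  v_{1} + v_{9} = v_{2} + v_{7}  ⟹  sig = [2:1,1]
  P={4,5}:  v_{4} + v_{5} = v_{2} + v_{7}  ⟹  sig = [2:1,1]
  P={4,6}:  v_{4} + v_{6} = v_{2} + v_{9}  ⟹  sig = [2:1,1]
  P={0,8}:  v_{0} + v_{8} = v_{3} + 2·v_{7}  ⟹  sig = [2:1,2]
  P={1,8}:  v_{1} + v_{8} = v_{2} + 2·v_{7}  ⟹  sig = [2:1,2]
  P={0,4}:  v_{0} + v_{4} = 2·v_{7}  ⟹  sig = [2:2]
  P={0,1}:  v_{0} + v_{1} = 2·v_{5} + 2·v_{7}  ⟹  sig = [2:2,2]
  P={1,4}:  v_{1} + v_{4} = 2·v_{2} + 2·v_{7}  ⟹  sig = [2:2,2]
  P={2,5,7}:  v_{2} + v_{5} + v_{7} = v_{1}  ⟹  sig = [3:1]
  P={3,5,7}:  v_{3} + v_{5} + v_{7} = v_{0}  ⟹  sig = [3:1]

Hence PRS(X_Σ) =
{ [2:] ×3,  [2:1] ×5,  [2:1,1] ×8,  [2:1,2] ×2,  [2:2],  [2:2,2] ×2,  [3:1] ×2 }


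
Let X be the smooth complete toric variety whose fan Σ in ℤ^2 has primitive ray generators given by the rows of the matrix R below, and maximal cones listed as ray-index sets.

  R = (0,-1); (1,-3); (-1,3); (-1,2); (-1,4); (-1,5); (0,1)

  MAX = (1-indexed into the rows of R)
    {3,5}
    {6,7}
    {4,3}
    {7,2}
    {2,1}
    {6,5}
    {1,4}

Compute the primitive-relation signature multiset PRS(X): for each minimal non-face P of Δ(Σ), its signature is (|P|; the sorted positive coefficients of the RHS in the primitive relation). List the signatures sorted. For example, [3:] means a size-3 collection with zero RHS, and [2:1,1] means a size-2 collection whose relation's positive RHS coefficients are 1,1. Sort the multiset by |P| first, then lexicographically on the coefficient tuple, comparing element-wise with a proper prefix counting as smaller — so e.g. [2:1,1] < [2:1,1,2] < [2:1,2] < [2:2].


Σ has 14 primitive collections:

  {1,7}:  v_{1} + v_{7} = 0 ; sig = [2:]
  {2,3}:  v_{2} + v_{3} = 0 ; sig = [2:]
  {1,3}:  v_{1} + v_{3} = v_{4} ; sig = [2:1]
  {1,5}:  v_{1} + v_{5} = v_{3} ; sig = [2:1]
  {1,6}:  v_{1} + v_{6} = v_{5} ; sig = [2:1]
  {2,4}:  v_{2} + v_{4} = v_{1} ; sig = [2:1]
  {2,5}:  v_{2} + v_{5} = v_{7} ; sig = [2:1]
  {3,7}:  v_{3} + v_{7} = v_{5} ; sig = [2:1]
  {4,7}:  v_{4} + v_{7} = v_{3} ; sig = [2:1]
  {5,7}:  v_{5} + v_{7} = v_{6} ; sig = [2:1]
  {4,6}:  v_{4} + v_{6} = v_{3} + v_{5} ; sig = [2:1,1]
  {2,6}:  v_{2} + v_{6} = 2·v_{7} ; sig = [2:2]
  {3,6}:  v_{3} + v_{6} = 2·v_{5} ; sig = [2:2]
  {4,5}:  v_{4} + v_{5} = 2·v_{3} ; sig = [2:2]

Hence PRS(X_Σ) =
    [2:]
    [2:]
    [2:1]
    [2:1]
    [2:1]
    [2:1]
    [2:1]
    [2:1]
    [2:1]
    [2:1]
    [2:1,1]
    [2:2]
    [2:2]
    [2:2]


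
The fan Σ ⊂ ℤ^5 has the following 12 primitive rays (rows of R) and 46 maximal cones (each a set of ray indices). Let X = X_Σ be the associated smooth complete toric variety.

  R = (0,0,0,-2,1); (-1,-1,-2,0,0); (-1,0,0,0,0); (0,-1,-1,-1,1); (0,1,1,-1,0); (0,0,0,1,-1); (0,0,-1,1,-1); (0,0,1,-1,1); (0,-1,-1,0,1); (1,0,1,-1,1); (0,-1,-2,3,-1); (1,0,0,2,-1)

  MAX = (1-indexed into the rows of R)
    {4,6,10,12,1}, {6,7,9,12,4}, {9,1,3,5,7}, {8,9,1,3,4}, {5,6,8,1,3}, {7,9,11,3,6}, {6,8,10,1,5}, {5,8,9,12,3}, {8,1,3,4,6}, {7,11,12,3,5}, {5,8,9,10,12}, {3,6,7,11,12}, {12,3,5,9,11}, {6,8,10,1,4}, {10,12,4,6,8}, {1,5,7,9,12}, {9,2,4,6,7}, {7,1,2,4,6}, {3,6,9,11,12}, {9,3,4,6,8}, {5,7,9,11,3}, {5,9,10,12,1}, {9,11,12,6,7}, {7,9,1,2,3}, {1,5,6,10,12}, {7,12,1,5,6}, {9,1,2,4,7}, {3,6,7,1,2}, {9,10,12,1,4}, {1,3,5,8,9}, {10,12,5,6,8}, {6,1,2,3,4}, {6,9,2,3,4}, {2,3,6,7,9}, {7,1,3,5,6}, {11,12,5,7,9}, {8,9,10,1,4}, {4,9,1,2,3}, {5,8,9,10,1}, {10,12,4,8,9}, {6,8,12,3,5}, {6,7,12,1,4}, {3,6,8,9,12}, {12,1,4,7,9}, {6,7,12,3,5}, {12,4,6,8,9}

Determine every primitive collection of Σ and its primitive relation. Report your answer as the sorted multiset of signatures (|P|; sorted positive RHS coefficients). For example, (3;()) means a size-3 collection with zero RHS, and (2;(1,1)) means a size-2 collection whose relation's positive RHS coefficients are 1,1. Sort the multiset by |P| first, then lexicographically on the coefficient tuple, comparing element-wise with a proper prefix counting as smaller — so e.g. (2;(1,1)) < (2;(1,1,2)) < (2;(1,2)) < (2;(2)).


|primitive collections| = 22. Relations:

  {7,8}:  v_{7} + v_{8} = 0  so sig = (2;())
  {2,10}:  v_{2} + v_{10} = v_{4}  so sig = (2;(1))
  {3,10}:  v_{3} + v_{10} = v_{8}  so sig = (2;(1))
  {4,5}:  v_{4} + v_{5} = v_{1}  so sig = (2;(1))
  {1,11}:  v_{1} + v_{11} = v_{7} + v_{9}  so sig = (2;(1,1))
  {2,8}:  v_{2} + v_{8} = v_{3} + v_{4}  so sig = (2;(1,1))
  {7,10}:  v_{7} + v_{10} = v_{1} + v_{12}  so sig = (2;(1,1))
  {10,11}:  v_{10} + v_{11} = v_{9} + v_{12}  so sig = (2;(1,1))
  {2,5}:  v_{2} + v_{5} = v_{1} + v_{3} + v_{7}  so sig = (2;(1,1,1))
  {2,12}:  v_{2} + v_{12} = v_{6} + v_{7} + v_{9}  so sig = (2;(1,1,1))
  {8,11}:  v_{8} + v_{11} = v_{3} + v_{9} + v_{12}  so sig = (2;(1,1,1))
  {4,11}:  v_{4} + v_{11} = v_{6} + v_{7} + 2·v_{9}  so sig = (2;(1,1,2))
  {2,11}:  v_{2} + v_{11} = v_{3} + v_{6} + 2·v_{7} + 2·v_{9}  so sig = (2;(1,1,2,2))
  {1,3,12}:  v_{1} + v_{3} + v_{12} = 0  so sig = (3;())
  {5,6,9}:  v_{5} + v_{6} + v_{9} = 0  so sig = (3;())
  {1,6,9}:  v_{1} + v_{6} + v_{9} = v_{4}  so sig = (3;(1))
  {1,8,12}:  v_{1} + v_{8} + v_{12} = v_{10}  so sig = (3;(1))
  {3,4,7}:  v_{3} + v_{4} + v_{7} = v_{2}  so sig = (3;(1))
  {3,4,12}:  v_{3} + v_{4} + v_{12} = v_{6} + v_{9}  so sig = (3;(1,1))
  {5,6,11}:  v_{5} + v_{6} + v_{11} = v_{3} + v_{7} + v_{12}  so sig = (3;(1,1,1))
  {6,9,10}:  v_{6} + v_{9} + v_{10} = v_{4} + v_{8} + v_{12}  so sig = (3;(1,1,1))
  {3,7,9,12}:  v_{3} + v_{7} + v_{9} + v_{12} = v_{11}  so sig = (4;(1))

Signatures (|P|; sorted positive RHS coefficients), sorted:
    (2;())
    (2;(1))
    (2;(1))
    (2;(1))
    (2;(1,1))
    (2;(1,1))
    (2;(1,1))
    (2;(1,1))
    (2;(1,1,1))
    (2;(1,1,1))
    (2;(1,1,1))
    (2;(1,1,2))
    (2;(1,1,2,2))
    (3;())
    (3;())
    (3;(1))
    (3;(1))
    (3;(1))
    (3;(1,1))
    (3;(1,1,1))
    (3;(1,1,1))
    (4;(1))


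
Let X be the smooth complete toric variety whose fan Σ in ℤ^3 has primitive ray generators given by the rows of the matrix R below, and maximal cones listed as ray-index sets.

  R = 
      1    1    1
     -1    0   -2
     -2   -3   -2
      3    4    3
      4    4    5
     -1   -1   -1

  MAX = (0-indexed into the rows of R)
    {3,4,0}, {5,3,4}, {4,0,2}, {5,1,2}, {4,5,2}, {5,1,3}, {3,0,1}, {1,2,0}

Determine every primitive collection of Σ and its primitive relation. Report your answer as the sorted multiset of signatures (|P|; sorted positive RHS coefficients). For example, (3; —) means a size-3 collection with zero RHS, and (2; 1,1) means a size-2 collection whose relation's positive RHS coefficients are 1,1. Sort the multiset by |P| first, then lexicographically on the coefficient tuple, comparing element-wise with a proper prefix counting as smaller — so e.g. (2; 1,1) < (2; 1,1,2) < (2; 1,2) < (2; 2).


3 minimal non-faces of Δ(Σ) (on 6 rays):

  {0,5}:  v_{0} + v_{5} = 0 — sig = (2; —)
  {1,4}:  v_{1} + v_{4} = v_{3} — sig = (2; 1)
  {2,3}:  v_{2} + v_{3} = v_{0} — sig = (2; 1)

so the primitive-relation signature multiset is
    (2; —)
    (2; 1)
    (2; 1)


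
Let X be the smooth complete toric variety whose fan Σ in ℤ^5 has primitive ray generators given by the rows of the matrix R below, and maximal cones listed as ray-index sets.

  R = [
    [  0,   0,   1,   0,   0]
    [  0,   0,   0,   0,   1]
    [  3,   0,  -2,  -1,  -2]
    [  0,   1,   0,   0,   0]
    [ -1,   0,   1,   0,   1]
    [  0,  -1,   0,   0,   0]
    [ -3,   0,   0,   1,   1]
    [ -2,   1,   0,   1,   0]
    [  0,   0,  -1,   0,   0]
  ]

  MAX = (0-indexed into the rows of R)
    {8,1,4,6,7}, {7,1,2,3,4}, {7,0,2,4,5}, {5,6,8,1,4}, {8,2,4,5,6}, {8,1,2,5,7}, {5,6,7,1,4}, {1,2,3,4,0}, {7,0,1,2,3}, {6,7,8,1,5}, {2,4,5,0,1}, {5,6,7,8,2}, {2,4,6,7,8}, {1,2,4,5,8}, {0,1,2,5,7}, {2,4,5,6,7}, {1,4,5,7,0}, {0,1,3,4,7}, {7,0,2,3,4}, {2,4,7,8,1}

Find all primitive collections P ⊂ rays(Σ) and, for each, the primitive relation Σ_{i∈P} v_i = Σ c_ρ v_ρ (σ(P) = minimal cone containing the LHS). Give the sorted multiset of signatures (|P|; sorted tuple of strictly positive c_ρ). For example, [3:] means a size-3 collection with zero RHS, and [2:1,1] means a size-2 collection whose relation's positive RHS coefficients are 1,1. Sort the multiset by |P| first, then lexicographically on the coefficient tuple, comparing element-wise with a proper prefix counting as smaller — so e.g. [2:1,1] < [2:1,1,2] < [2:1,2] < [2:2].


Primitive collections (9):

  • {0,8}:  v_{0} + v_{8} = 0  →  sig = [2:]
  • {3,5}:  v_{3} + v_{5} = 0  →  sig = [2:]
  • {0,6}:  v_{0} + v_{6} = v_{4} + v_{5} + v_{7}  →  sig = [2:1,1,1]
  • {3,6}:  v_{3} + v_{6} = v_{4} + v_{7} + v_{8}  →  sig = [2:1,1,1]
  • {3,8}:  v_{3} + v_{8} = v_{1} + v_{2} + v_{4} + v_{7}  →  sig = [2:1,1,1,1]
  • {1,2,6}:  v_{1} + v_{2} + v_{6} = 2·v_{8}  →  sig = [3:2]
  • {4,5,7,8}:  v_{4} + v_{5} + v_{7} + v_{8} = v_{6}  →  sig = [4:1]
  • {0,1,2,4,7}:  v_{0} + v_{1} + v_{2} + v_{4} + v_{7} = v_{3}  →  sig = [5:1]
  • {1,2,4,5,7}:  v_{1} + v_{2} + v_{4} + v_{5} + v_{7} = v_{8}  →  sig = [5:1]

Sorted signature multiset PRS(X):
    [2:]
    [2:]
    [2:1,1,1]
    [2:1,1,1]
    [2:1,1,1,1]
    [3:2]
    [4:1]
    [5:1]
    [5:1]


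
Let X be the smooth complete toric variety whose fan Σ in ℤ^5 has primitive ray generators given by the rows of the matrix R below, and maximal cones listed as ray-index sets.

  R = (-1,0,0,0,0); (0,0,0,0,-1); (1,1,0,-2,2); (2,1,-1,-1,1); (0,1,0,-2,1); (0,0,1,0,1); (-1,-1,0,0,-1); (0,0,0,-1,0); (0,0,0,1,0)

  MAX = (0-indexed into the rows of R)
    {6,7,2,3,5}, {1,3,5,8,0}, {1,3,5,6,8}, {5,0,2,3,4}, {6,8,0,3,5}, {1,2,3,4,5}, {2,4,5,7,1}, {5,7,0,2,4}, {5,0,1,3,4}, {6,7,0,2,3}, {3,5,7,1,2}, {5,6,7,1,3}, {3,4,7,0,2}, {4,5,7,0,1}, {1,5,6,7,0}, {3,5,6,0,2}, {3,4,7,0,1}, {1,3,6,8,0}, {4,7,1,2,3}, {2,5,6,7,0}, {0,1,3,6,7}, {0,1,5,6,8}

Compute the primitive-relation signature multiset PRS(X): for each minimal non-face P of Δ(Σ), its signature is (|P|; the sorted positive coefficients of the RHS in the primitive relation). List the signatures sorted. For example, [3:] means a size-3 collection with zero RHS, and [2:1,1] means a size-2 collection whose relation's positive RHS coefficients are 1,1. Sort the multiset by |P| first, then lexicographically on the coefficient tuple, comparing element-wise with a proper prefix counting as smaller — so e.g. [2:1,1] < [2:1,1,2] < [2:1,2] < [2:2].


9 collections generate NE(X_Σ); each relation:

  P = {7,8}:  v_{7} + v_{8} = 0 ; sig = [2:]
  P = {2,8}:  v_{2} + v_{8} = v_{0} + v_{3} + v_{5} ; sig = [2:1,1,1]
  P = {4,8}:  v_{4} + v_{8} = 2·v_{0} + v_{1} + v_{3} + v_{5} ; sig = [2:1,1,1,2]
  P = {4,6}:  v_{4} + v_{6} = v_{0} + 2·v_{7} ; sig = [2:1,2]
  P = {0,1,2}:  v_{0} + v_{1} + v_{2} = v_{4} ; sig = [3:1]
  P = {1,2,6}:  v_{1} + v_{2} + v_{6} = 2·v_{7} ; sig = [3:2]
  P = {0,3,5,7}:  v_{0} + v_{3} + v_{5} + v_{7} = v_{2} ; sig = [4:1]
  P = {3,4,5,7}:  v_{3} + v_{4} + v_{5} + v_{7} = v_{1} + 2·v_{2} ; sig = [4:1,2]
  P = {0,1,3,5,6}:  v_{0} + v_{1} + v_{3} + v_{5} + v_{6} = v_{7} ; sig = [5:1]

Sorted signature multiset PRS(X):
{ [2:],  [2:1,1,1],  [2:1,1,1,2],  [2:1,2],  [3:1],  [3:2],  [4:1],  [4:1,2],  [5:1] }


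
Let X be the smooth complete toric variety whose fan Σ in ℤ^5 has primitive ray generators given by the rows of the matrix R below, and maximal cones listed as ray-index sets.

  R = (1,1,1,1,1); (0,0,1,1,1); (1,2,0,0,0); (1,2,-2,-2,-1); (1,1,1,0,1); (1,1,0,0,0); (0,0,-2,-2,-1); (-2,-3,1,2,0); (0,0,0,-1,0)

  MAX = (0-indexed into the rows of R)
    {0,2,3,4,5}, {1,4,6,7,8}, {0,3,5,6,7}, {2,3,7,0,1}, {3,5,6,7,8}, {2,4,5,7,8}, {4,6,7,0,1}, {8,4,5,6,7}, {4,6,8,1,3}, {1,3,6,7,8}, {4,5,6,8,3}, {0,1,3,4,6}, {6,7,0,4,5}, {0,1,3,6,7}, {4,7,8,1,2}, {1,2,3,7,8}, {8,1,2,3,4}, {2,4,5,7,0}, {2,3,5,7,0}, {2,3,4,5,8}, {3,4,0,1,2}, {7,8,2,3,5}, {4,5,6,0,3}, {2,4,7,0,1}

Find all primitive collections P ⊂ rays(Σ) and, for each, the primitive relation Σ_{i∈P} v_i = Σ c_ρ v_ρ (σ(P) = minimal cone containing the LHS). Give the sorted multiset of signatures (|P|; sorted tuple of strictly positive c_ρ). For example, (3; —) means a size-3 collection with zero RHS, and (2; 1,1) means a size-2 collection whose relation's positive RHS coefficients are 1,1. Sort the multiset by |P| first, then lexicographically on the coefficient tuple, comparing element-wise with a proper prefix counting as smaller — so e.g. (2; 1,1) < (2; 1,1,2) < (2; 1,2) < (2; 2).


4 minimal non-faces of Δ(Σ) (on 9 rays):

  P = {0,8}:  v_{0} + v_{8} = v_{4}  so sig = (2; 1)
  P = {1,5}:  v_{1} + v_{5} = v_{0}  so sig = (2; 1)
  P = {2,6}:  v_{2} + v_{6} = v_{3}  so sig = (2; 1)
  P = {3,4,7}:  v_{3} + v_{4} + v_{7} = 0  so sig = (3; —)

Sorted signature multiset PRS(X):
[(2; 1), (2; 1), (2; 1), (3; —)]


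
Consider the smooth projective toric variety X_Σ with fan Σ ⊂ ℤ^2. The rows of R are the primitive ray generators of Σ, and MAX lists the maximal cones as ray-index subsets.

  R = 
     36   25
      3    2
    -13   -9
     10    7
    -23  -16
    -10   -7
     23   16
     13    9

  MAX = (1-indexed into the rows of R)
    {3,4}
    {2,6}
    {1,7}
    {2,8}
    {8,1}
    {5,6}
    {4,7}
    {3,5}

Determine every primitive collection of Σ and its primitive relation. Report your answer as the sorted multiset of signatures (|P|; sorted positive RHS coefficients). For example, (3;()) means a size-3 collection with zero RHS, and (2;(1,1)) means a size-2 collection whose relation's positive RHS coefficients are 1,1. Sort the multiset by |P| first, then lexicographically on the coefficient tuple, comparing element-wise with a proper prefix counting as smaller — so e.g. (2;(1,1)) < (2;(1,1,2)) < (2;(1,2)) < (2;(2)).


Δ(Σ) — 8 vertices, 20 min non-faces:

  {3,8}:  v_{3} + v_{8} = 0 ; sig = (2;())
  {4,6}:  v_{4} + v_{6} = 0 ; sig = (2;())
  {5,7}:  v_{5} + v_{7} = 0 ; sig = (2;())
  {1,3}:  v_{1} + v_{3} = v_{7} ; sig = (2;(1))
  {1,5}:  v_{1} + v_{5} = v_{8} ; sig = (2;(1))
  {2,3}:  v_{2} + v_{3} = v_{6} ; sig = (2;(1))
  {2,4}:  v_{2} + v_{4} = v_{8} ; sig = (2;(1))
  {3,6}:  v_{3} + v_{6} = v_{5} ; sig = (2;(1))
  {3,7}:  v_{3} + v_{7} = v_{4} ; sig = (2;(1))
  {4,5}:  v_{4} + v_{5} = v_{3} ; sig = (2;(1))
  {4,8}:  v_{4} + v_{8} = v_{7} ; sig = (2;(1))
  {5,8}:  v_{5} + v_{8} = v_{6} ; sig = (2;(1))
  {6,7}:  v_{6} + v_{7} = v_{8} ; sig = (2;(1))
  {6,8}:  v_{6} + v_{8} = v_{2} ; sig = (2;(1))
  {7,8}:  v_{7} + v_{8} = v_{1} ; sig = (2;(1))
  {1,4}:  v_{1} + v_{4} = 2·v_{7} ; sig = (2;(2))
  {1,6}:  v_{1} + v_{6} = 2·v_{8} ; sig = (2;(2))
  {2,5}:  v_{2} + v_{5} = 2·v_{6} ; sig = (2;(2))
  {2,7}:  v_{2} + v_{7} = 2·v_{8} ; sig = (2;(2))
  {1,2}:  v_{1} + v_{2} = 3·v_{8} ; sig = (2;(3))

Signatures (|P|; sorted positive RHS coefficients), sorted:
    (2;())
    (2;())
    (2;())
    (2;(1))
    (2;(1))
    (2;(1))
    (2;(1))
    (2;(1))
    (2;(1))
    (2;(1))
    (2;(1))
    (2;(1))
    (2;(1))
    (2;(1))
    (2;(1))
    (2;(2))
    (2;(2))
    (2;(2))
    (2;(2))
    (2;(3))
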